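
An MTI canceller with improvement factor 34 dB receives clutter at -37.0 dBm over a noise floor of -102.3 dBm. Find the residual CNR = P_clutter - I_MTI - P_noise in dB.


CNR = -37.0 - 34 - (-102.3) = 31.3 dB

31.3 dB


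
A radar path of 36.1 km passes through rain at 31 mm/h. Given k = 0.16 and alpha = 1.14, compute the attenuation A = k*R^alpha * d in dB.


gamma = 0.16 * 31^1.14 = 8.021809 dB/km
A = 8.021809 * 36.1 = 289.59 dB

289.59 dB


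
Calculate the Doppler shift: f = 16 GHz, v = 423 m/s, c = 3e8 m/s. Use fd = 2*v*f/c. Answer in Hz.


fd = 2 * 423 * 16000000000.0 / 3e8 = 45120.0 Hz

45120.0 Hz


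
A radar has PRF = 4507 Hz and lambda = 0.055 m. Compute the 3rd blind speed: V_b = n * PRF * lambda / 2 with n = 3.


V_blind = 3 * 4507 * 0.055 / 2 = 371.8 m/s

371.8 m/s


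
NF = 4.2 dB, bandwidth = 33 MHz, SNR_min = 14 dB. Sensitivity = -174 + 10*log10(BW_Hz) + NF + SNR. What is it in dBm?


10*log10(33000000.0) = 75.19
S = -174 + 75.19 + 4.2 + 14 = -80.6 dBm

-80.6 dBm


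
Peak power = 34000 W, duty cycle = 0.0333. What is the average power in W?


P_avg = 34000 * 0.0333 = 1132.2 W

1132.2 W


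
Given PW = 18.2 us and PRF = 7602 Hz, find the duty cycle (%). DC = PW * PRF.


DC = 18.2e-6 * 7602 * 100 = 13.84%

13.84%


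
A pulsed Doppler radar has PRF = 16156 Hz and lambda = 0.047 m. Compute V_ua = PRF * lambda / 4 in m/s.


V_ua = 16156 * 0.047 / 4 = 189.8 m/s

189.8 m/s


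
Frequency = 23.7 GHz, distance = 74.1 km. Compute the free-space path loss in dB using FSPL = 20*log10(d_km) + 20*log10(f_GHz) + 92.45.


20*log10(74.1) = 37.4
20*log10(23.7) = 27.49
FSPL = 157.3 dB

157.3 dB


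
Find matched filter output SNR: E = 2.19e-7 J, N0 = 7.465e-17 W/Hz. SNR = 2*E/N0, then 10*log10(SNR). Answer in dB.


SNR_lin = 2 * 2.19e-7 / 7.465e-17 = 5.867e9
SNR_dB = 10*log10(5.867e9) = 97.7 dB

97.7 dB


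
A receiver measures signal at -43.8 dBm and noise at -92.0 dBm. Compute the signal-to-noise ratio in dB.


SNR = -43.8 - (-92.0) = 48.2 dB

48.2 dB


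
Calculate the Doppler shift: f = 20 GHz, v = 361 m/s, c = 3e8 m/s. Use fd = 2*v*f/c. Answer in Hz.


fd = 2 * 361 * 20000000000.0 / 3e8 = 48133.3 Hz

48133.3 Hz


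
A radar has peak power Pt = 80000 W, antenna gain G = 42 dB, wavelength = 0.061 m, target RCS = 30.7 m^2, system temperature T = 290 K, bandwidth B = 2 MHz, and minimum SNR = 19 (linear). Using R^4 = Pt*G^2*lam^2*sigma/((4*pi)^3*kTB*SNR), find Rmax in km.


G_lin = 10^(42/10) = 15848.931925
R^4 = 80000 * 15848.931925^2 * 0.061^2 * 30.7 / ((4*pi)^3 * 1.38e-23 * 290 * 2000000.0 * 19)
R^4 = 7.60673e21 m^4
R_max = (7.60673e21)^(1/4) = 295324.5 m = 295.3 km

295.3 km


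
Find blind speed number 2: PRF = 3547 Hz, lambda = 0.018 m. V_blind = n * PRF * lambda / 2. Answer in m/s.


V_blind = 2 * 3547 * 0.018 / 2 = 63.8 m/s

63.8 m/s


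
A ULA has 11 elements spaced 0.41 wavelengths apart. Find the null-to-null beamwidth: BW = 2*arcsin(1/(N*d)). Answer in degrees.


1/(N*d) = 1/(11*0.41) = 0.221729
BW = 2*arcsin(0.221729) = 25.6 degrees

25.6 degrees


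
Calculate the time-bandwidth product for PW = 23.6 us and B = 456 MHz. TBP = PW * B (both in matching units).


TBP = 23.6 * 456 = 10761.6

10761.6


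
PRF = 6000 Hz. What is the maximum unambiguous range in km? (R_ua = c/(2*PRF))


R_ua = 3e8 / (2 * 6000) = 25000.0 m = 25.0 km

25.0 km


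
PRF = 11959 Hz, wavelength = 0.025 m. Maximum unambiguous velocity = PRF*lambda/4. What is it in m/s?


V_ua = 11959 * 0.025 / 4 = 74.7 m/s

74.7 m/s


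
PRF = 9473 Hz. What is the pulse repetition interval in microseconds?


PRI = 1/9473 = 0.0001055632 s = 105.6 us

105.6 us


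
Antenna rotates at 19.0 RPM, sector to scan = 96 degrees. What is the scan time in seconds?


t = 96 / (19.0 * 360) * 60 = 0.84 s

0.84 s


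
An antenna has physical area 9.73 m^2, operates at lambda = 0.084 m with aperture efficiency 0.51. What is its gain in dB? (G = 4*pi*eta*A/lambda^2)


G_linear = 4*pi*0.51*9.73/0.084^2 = 8837.6
G_dB = 10*log10(8837.6) = 39.5 dB

39.5 dB


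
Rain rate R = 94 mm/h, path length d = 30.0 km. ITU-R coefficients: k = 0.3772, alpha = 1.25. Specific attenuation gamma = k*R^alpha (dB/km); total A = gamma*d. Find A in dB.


gamma = 0.3772 * 94^1.25 = 110.403159 dB/km
A = 110.403159 * 30.0 = 3312.09 dB

3312.09 dB


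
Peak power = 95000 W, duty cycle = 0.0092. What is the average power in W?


P_avg = 95000 * 0.0092 = 874.0 W

874.0 W


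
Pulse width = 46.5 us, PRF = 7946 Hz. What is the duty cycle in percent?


DC = 46.5e-6 * 7946 * 100 = 36.95%

36.95%


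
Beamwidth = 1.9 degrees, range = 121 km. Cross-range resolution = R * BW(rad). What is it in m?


BW_rad = 0.033161256
CR = 121000 * 0.033161256 = 4012.5 m

4012.5 m


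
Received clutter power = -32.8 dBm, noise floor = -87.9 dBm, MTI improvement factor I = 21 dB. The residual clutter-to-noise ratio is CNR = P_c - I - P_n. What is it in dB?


CNR = -32.8 - 21 - (-87.9) = 34.1 dB

34.1 dB


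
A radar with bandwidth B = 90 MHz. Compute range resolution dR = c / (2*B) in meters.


dR = 3e8 / (2 * 90000000.0) = 1.67 m

1.67 m


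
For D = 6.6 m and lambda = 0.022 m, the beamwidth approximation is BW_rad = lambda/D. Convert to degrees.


BW_rad = 0.022 / 6.6 = 0.003333
BW_deg = 0.19 degrees

0.19 degrees


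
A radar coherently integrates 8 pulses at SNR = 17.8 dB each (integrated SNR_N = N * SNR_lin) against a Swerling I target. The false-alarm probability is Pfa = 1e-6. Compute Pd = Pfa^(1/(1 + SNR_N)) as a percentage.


SNR_lin = 10^(17.8/10) = 60.25596
SNR_N = 8 * 60.25596 = 482.04768
1/(1 + SNR_N) = 1/483.04768 = 0.0020702
Pd = (1e-6)^0.0020702 = 0.9718
Pd = 97.2%

97.2%


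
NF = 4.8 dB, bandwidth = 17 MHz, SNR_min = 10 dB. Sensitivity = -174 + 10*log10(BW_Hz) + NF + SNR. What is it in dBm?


10*log10(17000000.0) = 72.3
S = -174 + 72.3 + 4.8 + 10 = -86.9 dBm

-86.9 dBm


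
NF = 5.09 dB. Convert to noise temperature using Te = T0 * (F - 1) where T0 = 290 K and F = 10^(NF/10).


NF_lin = 10^(5.09/10) = 3.228494
Te = 290 * (3.228494 - 1) = 646.3 K

646.3 K


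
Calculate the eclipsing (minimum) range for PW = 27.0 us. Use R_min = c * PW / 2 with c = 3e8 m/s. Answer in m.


R_min = 3e8 * 27.0e-6 / 2 = 4050.0 m

4050.0 m


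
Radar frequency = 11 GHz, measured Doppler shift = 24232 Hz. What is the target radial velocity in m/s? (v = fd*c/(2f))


v = 24232 * 3e8 / (2 * 11000000000.0) = 330.4 m/s

330.4 m/s


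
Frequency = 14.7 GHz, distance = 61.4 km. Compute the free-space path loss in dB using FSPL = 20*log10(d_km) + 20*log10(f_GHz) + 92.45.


20*log10(61.4) = 35.76
20*log10(14.7) = 23.35
FSPL = 151.6 dB

151.6 dB


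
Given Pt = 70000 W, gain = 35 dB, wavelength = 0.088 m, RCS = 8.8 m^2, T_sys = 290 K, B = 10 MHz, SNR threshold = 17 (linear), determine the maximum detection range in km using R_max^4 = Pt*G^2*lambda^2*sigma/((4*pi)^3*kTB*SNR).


G_lin = 10^(35/10) = 3162.27766
R^4 = 70000 * 3162.27766^2 * 0.088^2 * 8.8 / ((4*pi)^3 * 1.38e-23 * 290 * 10000000.0 * 17)
R^4 = 3.53338e19 m^4
R_max = (3.53338e19)^(1/4) = 77098.8 m = 77.1 km

77.1 km


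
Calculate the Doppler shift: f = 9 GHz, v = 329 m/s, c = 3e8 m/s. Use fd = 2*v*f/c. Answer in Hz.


fd = 2 * 329 * 9000000000.0 / 3e8 = 19740.0 Hz

19740.0 Hz


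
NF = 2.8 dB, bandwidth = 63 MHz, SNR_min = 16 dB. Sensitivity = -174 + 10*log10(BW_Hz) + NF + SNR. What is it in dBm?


10*log10(63000000.0) = 77.99
S = -174 + 77.99 + 2.8 + 16 = -77.2 dBm

-77.2 dBm


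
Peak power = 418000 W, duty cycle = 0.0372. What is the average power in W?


P_avg = 418000 * 0.0372 = 15549.6 W

15549.6 W


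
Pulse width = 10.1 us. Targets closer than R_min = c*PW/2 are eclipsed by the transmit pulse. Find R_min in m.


R_min = 3e8 * 10.1e-6 / 2 = 1515.0 m

1515.0 m


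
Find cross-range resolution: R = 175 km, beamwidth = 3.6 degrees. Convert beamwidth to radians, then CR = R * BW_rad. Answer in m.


BW_rad = 0.062831853
CR = 175000 * 0.062831853 = 10995.6 m

10995.6 m


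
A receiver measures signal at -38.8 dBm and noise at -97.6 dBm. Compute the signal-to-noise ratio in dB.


SNR = -38.8 - (-97.6) = 58.8 dB

58.8 dB


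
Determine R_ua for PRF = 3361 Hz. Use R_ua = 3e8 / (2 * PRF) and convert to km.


R_ua = 3e8 / (2 * 3361) = 44629.6 m = 44.6 km

44.6 km


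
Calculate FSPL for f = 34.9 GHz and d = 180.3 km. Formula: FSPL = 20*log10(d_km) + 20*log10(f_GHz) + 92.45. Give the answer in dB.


20*log10(180.3) = 45.12
20*log10(34.9) = 30.86
FSPL = 168.4 dB

168.4 dB


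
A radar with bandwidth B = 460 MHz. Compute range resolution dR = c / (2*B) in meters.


dR = 3e8 / (2 * 460000000.0) = 0.33 m

0.33 m


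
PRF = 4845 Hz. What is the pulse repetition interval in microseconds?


PRI = 1/4845 = 0.0002063983 s = 206.4 us

206.4 us


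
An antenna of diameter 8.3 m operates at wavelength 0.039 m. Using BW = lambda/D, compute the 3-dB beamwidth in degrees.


BW_rad = 0.039 / 8.3 = 0.004699
BW_deg = 0.27 degrees

0.27 degrees


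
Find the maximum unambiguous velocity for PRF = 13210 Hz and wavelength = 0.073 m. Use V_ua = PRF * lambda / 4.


V_ua = 13210 * 0.073 / 4 = 241.1 m/s

241.1 m/s


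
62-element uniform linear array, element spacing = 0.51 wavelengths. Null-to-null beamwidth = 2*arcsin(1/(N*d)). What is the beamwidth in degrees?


1/(N*d) = 1/(62*0.51) = 0.031626
BW = 2*arcsin(0.031626) = 3.6 degrees

3.6 degrees


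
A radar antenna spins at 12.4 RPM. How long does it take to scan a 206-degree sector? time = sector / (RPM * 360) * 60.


t = 206 / (12.4 * 360) * 60 = 2.77 s

2.77 s


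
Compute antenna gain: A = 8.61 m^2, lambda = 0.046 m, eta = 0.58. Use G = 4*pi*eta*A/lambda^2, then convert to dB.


G_linear = 4*pi*0.58*8.61/0.046^2 = 29656.87
G_dB = 10*log10(29656.87) = 44.7 dB

44.7 dB


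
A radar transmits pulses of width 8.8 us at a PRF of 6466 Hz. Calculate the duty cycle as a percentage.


DC = 8.8e-6 * 6466 * 100 = 5.69%

5.69%


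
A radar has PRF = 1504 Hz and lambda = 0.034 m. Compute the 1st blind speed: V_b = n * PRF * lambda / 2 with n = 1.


V_blind = 1 * 1504 * 0.034 / 2 = 25.6 m/s

25.6 m/s


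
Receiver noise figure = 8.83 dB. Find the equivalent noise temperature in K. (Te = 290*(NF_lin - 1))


NF_lin = 10^(8.83/10) = 7.638358
Te = 290 * (7.638358 - 1) = 1925.1 K

1925.1 K


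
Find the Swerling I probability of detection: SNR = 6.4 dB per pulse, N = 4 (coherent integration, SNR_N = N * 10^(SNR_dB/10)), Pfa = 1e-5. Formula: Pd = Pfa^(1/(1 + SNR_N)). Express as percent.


SNR_lin = 10^(6.4/10) = 4.36516
SNR_N = 4 * 4.36516 = 17.46064
1/(1 + SNR_N) = 1/18.46064 = 0.0541693
Pd = (1e-5)^0.0541693 = 0.53599
Pd = 53.6%

53.6%


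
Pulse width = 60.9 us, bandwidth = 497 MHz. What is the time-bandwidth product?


TBP = 60.9 * 497 = 30267.3

30267.3


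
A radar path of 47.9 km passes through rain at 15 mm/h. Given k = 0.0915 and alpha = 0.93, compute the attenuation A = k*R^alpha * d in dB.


gamma = 0.0915 * 15^0.93 = 1.135497 dB/km
A = 1.135497 * 47.9 = 54.39 dB

54.39 dB


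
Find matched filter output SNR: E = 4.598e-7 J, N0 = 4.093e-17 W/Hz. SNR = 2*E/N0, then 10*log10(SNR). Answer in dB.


SNR_lin = 2 * 4.598e-7 / 4.093e-17 = 2.247e10
SNR_dB = 10*log10(2.247e10) = 103.5 dB

103.5 dB


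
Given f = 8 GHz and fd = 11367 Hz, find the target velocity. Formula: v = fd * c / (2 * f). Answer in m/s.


v = 11367 * 3e8 / (2 * 8000000000.0) = 213.1 m/s

213.1 m/s


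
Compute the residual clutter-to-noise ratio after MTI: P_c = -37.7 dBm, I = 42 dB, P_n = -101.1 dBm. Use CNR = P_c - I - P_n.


CNR = -37.7 - 42 - (-101.1) = 21.4 dB

21.4 dB


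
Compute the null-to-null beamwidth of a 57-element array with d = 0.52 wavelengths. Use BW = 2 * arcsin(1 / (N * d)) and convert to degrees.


1/(N*d) = 1/(57*0.52) = 0.033738
BW = 2*arcsin(0.033738) = 3.9 degrees

3.9 degrees


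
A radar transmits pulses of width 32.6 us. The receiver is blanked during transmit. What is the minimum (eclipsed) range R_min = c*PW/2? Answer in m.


R_min = 3e8 * 32.6e-6 / 2 = 4890.0 m

4890.0 m


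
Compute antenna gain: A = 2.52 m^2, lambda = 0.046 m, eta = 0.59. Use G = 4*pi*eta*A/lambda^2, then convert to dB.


G_linear = 4*pi*0.59*2.52/0.046^2 = 8829.72
G_dB = 10*log10(8829.72) = 39.5 dB

39.5 dB


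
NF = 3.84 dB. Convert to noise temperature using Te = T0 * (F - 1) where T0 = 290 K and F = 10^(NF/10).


NF_lin = 10^(3.84/10) = 2.421029
Te = 290 * (2.421029 - 1) = 412.1 K

412.1 K


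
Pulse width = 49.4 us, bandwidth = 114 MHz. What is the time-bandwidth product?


TBP = 49.4 * 114 = 5631.6

5631.6


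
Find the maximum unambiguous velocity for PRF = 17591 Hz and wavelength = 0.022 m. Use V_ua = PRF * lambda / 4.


V_ua = 17591 * 0.022 / 4 = 96.8 m/s

96.8 m/s


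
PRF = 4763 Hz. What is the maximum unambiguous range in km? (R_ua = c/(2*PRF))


R_ua = 3e8 / (2 * 4763) = 31492.8 m = 31.5 km

31.5 km


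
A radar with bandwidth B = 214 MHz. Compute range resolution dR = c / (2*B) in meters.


dR = 3e8 / (2 * 214000000.0) = 0.7 m

0.7 m


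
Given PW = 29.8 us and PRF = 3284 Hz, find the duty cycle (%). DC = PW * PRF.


DC = 29.8e-6 * 3284 * 100 = 9.79%

9.79%


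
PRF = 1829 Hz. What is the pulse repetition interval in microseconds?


PRI = 1/1829 = 0.0005467469 s = 546.7 us

546.7 us


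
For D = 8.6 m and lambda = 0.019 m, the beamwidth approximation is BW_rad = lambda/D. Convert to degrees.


BW_rad = 0.019 / 8.6 = 0.002209
BW_deg = 0.13 degrees

0.13 degrees


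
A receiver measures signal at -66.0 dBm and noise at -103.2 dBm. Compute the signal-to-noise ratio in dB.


SNR = -66.0 - (-103.2) = 37.2 dB

37.2 dB


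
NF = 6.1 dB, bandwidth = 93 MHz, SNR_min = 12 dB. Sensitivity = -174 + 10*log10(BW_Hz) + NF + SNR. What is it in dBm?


10*log10(93000000.0) = 79.68
S = -174 + 79.68 + 6.1 + 12 = -76.2 dBm

-76.2 dBm


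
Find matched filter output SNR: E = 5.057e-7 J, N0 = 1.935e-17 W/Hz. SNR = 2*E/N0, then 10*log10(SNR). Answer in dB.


SNR_lin = 2 * 5.057e-7 / 1.935e-17 = 5.227e10
SNR_dB = 10*log10(5.227e10) = 107.2 dB

107.2 dB


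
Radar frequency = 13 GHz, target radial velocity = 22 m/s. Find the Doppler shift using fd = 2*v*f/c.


fd = 2 * 22 * 13000000000.0 / 3e8 = 1906.7 Hz

1906.7 Hz


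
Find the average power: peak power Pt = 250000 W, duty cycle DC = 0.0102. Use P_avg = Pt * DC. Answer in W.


P_avg = 250000 * 0.0102 = 2550.0 W

2550.0 W


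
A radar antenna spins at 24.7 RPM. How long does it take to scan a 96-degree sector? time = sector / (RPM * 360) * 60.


t = 96 / (24.7 * 360) * 60 = 0.65 s

0.65 s


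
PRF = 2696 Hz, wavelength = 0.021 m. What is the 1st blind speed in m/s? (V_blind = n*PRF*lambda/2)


V_blind = 1 * 2696 * 0.021 / 2 = 28.3 m/s

28.3 m/s


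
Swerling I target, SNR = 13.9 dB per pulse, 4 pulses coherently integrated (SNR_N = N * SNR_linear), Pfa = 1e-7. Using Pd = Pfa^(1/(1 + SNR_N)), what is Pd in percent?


SNR_lin = 10^(13.9/10) = 24.54709
SNR_N = 4 * 24.54709 = 98.18836
1/(1 + SNR_N) = 1/99.18836 = 0.0100818
Pd = (1e-7)^0.0100818 = 0.85002
Pd = 85.0%

85.0%


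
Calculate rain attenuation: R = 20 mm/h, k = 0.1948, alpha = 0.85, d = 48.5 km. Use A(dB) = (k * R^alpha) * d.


gamma = 0.1948 * 20^0.85 = 2.48579 dB/km
A = 2.48579 * 48.5 = 120.56 dB

120.56 dB


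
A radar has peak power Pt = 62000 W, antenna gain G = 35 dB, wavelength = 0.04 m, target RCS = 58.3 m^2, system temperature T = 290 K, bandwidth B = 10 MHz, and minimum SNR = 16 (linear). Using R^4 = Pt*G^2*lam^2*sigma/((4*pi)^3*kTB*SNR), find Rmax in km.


G_lin = 10^(35/10) = 3162.27766
R^4 = 62000 * 3162.27766^2 * 0.04^2 * 58.3 / ((4*pi)^3 * 1.38e-23 * 290 * 10000000.0 * 16)
R^4 = 4.55149e19 m^4
R_max = (4.55149e19)^(1/4) = 82136.9 m = 82.1 km

82.1 km


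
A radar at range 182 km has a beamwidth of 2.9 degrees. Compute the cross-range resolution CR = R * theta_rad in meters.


BW_rad = 0.050614548
CR = 182000 * 0.050614548 = 9211.8 m

9211.8 m


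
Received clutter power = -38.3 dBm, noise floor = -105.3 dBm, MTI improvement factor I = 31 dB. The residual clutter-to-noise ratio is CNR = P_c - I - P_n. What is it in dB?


CNR = -38.3 - 31 - (-105.3) = 36.0 dB

36.0 dB


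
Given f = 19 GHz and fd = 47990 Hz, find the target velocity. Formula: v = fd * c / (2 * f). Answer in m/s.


v = 47990 * 3e8 / (2 * 19000000000.0) = 378.9 m/s

378.9 m/s


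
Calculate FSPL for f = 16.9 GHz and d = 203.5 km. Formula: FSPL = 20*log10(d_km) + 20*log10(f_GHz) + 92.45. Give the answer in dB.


20*log10(203.5) = 46.17
20*log10(16.9) = 24.56
FSPL = 163.2 dB

163.2 dB


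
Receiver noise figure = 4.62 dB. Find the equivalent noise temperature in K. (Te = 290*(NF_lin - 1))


NF_lin = 10^(4.62/10) = 2.897344
Te = 290 * (2.897344 - 1) = 550.2 K

550.2 K


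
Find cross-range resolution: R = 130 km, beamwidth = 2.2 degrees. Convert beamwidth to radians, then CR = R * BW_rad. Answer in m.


BW_rad = 0.038397244
CR = 130000 * 0.038397244 = 4991.6 m

4991.6 m


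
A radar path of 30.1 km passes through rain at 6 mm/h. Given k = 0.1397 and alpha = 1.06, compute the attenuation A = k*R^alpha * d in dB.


gamma = 0.1397 * 6^1.06 = 0.933333 dB/km
A = 0.933333 * 30.1 = 28.09 dB

28.09 dB


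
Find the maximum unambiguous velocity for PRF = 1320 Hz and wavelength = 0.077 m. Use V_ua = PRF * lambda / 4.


V_ua = 1320 * 0.077 / 4 = 25.4 m/s

25.4 m/s


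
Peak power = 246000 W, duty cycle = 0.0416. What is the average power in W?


P_avg = 246000 * 0.0416 = 10233.6 W

10233.6 W


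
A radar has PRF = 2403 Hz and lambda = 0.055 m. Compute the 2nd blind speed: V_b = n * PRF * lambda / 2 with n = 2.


V_blind = 2 * 2403 * 0.055 / 2 = 132.2 m/s

132.2 m/s


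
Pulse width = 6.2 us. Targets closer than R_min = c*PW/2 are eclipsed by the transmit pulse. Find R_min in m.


R_min = 3e8 * 6.2e-6 / 2 = 930.0 m

930.0 m


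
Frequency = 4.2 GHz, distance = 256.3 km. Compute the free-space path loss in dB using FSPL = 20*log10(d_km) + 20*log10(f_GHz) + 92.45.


20*log10(256.3) = 48.17
20*log10(4.2) = 12.46
FSPL = 153.1 dB

153.1 dB


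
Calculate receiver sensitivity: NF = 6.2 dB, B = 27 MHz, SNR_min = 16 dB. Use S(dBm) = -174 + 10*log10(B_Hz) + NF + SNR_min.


10*log10(27000000.0) = 74.31
S = -174 + 74.31 + 6.2 + 16 = -77.5 dBm

-77.5 dBm


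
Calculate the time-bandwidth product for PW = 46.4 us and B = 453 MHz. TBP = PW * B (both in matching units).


TBP = 46.4 * 453 = 21019.2

21019.2


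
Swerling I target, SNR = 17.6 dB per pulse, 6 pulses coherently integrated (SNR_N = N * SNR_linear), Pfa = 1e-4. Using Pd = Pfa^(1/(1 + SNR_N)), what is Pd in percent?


SNR_lin = 10^(17.6/10) = 57.54399
SNR_N = 6 * 57.54399 = 345.26394
1/(1 + SNR_N) = 1/346.26394 = 0.002888
Pd = (1e-4)^0.002888 = 0.97375
Pd = 97.4%

97.4%


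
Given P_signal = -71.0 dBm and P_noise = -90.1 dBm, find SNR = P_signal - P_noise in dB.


SNR = -71.0 - (-90.1) = 19.1 dB

19.1 dB


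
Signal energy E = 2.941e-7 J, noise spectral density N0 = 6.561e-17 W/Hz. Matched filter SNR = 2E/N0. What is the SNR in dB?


SNR_lin = 2 * 2.941e-7 / 6.561e-17 = 8.965e9
SNR_dB = 10*log10(8.965e9) = 99.5 dB

99.5 dB


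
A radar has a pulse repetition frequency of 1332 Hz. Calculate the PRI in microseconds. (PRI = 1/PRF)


PRI = 1/1332 = 0.0007507508 s = 750.8 us

750.8 us


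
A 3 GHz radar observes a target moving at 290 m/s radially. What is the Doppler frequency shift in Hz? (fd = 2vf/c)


fd = 2 * 290 * 3000000000.0 / 3e8 = 5800.0 Hz

5800.0 Hz


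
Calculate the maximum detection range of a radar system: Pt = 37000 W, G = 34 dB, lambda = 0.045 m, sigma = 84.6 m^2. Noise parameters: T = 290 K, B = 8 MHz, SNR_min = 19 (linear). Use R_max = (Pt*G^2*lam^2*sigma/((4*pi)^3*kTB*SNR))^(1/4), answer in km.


G_lin = 10^(34/10) = 2511.886432
R^4 = 37000 * 2511.886432^2 * 0.045^2 * 84.6 / ((4*pi)^3 * 1.38e-23 * 290 * 8000000.0 * 19)
R^4 = 3.31319e19 m^4
R_max = (3.31319e19)^(1/4) = 75868.5 m = 75.9 km

75.9 km


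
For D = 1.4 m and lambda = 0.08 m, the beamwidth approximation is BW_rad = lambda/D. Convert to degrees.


BW_rad = 0.08 / 1.4 = 0.057143
BW_deg = 3.27 degrees

3.27 degrees


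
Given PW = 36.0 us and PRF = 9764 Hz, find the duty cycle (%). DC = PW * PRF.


DC = 36.0e-6 * 9764 * 100 = 35.15%

35.15%


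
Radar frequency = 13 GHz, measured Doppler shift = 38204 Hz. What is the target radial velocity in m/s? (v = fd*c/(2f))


v = 38204 * 3e8 / (2 * 13000000000.0) = 440.8 m/s

440.8 m/s


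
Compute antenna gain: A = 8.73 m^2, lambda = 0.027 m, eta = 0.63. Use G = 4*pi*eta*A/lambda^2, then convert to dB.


G_linear = 4*pi*0.63*8.73/0.027^2 = 94806.28
G_dB = 10*log10(94806.28) = 49.8 dB

49.8 dB


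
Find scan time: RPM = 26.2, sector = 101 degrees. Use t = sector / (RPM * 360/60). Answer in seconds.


t = 101 / (26.2 * 360) * 60 = 0.64 s

0.64 s


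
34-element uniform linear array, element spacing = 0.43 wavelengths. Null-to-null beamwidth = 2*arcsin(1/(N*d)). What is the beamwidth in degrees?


1/(N*d) = 1/(34*0.43) = 0.068399
BW = 2*arcsin(0.068399) = 7.8 degrees

7.8 degrees


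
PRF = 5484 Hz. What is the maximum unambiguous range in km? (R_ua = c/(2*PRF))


R_ua = 3e8 / (2 * 5484) = 27352.3 m = 27.4 km

27.4 km


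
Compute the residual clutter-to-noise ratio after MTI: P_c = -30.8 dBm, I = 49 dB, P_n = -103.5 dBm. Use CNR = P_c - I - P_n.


CNR = -30.8 - 49 - (-103.5) = 23.7 dB

23.7 dB


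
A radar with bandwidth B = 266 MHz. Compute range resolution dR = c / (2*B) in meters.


dR = 3e8 / (2 * 266000000.0) = 0.56 m

0.56 m


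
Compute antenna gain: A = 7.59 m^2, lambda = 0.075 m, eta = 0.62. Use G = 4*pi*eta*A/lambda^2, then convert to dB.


G_linear = 4*pi*0.62*7.59/0.075^2 = 10512.86
G_dB = 10*log10(10512.86) = 40.2 dB

40.2 dB


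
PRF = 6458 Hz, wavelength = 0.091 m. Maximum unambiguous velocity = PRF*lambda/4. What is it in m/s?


V_ua = 6458 * 0.091 / 4 = 146.9 m/s

146.9 m/s


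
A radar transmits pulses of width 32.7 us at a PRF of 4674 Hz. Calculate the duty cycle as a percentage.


DC = 32.7e-6 * 4674 * 100 = 15.28%

15.28%


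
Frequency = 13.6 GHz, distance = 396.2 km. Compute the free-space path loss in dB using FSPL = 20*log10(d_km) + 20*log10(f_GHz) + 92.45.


20*log10(396.2) = 51.96
20*log10(13.6) = 22.67
FSPL = 167.1 dB

167.1 dB


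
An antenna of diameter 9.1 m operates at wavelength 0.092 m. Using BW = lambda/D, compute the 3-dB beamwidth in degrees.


BW_rad = 0.092 / 9.1 = 0.01011
BW_deg = 0.58 degrees

0.58 degrees


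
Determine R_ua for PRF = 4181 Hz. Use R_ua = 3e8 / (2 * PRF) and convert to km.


R_ua = 3e8 / (2 * 4181) = 35876.6 m = 35.9 km

35.9 km


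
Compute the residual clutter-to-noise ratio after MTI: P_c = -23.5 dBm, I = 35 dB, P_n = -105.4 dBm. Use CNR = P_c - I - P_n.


CNR = -23.5 - 35 - (-105.4) = 46.9 dB

46.9 dB


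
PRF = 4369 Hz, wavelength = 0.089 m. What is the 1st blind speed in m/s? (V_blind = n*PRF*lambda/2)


V_blind = 1 * 4369 * 0.089 / 2 = 194.4 m/s

194.4 m/s


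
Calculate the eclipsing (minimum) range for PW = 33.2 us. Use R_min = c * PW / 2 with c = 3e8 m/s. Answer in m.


R_min = 3e8 * 33.2e-6 / 2 = 4980.0 m

4980.0 m


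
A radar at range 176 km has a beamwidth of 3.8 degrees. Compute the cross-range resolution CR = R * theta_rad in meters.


BW_rad = 0.066322512
CR = 176000 * 0.066322512 = 11672.8 m

11672.8 m


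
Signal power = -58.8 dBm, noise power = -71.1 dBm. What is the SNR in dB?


SNR = -58.8 - (-71.1) = 12.3 dB

12.3 dB


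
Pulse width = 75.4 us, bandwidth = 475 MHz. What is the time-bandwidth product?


TBP = 75.4 * 475 = 35815.0

35815.0


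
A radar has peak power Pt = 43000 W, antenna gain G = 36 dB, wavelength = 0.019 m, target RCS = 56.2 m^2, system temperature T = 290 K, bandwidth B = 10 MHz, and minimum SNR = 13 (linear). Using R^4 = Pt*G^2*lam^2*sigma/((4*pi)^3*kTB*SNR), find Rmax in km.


G_lin = 10^(36/10) = 3981.071706
R^4 = 43000 * 3981.071706^2 * 0.019^2 * 56.2 / ((4*pi)^3 * 1.38e-23 * 290 * 10000000.0 * 13)
R^4 = 1.33925e19 m^4
R_max = (1.33925e19)^(1/4) = 60494.4 m = 60.5 km

60.5 km


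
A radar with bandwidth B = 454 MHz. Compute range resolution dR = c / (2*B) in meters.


dR = 3e8 / (2 * 454000000.0) = 0.33 m

0.33 m


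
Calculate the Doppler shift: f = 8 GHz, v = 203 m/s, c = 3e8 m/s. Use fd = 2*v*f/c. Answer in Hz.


fd = 2 * 203 * 8000000000.0 / 3e8 = 10826.7 Hz

10826.7 Hz


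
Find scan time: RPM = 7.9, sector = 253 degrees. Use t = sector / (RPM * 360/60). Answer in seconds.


t = 253 / (7.9 * 360) * 60 = 5.34 s

5.34 s


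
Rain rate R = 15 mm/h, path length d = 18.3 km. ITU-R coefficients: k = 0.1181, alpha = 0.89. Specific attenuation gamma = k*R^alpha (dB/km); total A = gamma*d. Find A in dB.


gamma = 0.1181 * 15^0.89 = 1.315137 dB/km
A = 1.315137 * 18.3 = 24.07 dB

24.07 dB


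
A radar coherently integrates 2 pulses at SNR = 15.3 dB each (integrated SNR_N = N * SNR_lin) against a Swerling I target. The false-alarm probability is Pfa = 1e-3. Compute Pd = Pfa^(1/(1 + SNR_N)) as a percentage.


SNR_lin = 10^(15.3/10) = 33.88442
SNR_N = 2 * 33.88442 = 67.76884
1/(1 + SNR_N) = 1/68.76884 = 0.0145415
Pd = (1e-3)^0.0145415 = 0.90443
Pd = 90.4%

90.4%


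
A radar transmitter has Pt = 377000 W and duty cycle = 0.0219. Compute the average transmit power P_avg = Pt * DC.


P_avg = 377000 * 0.0219 = 8256.3 W

8256.3 W


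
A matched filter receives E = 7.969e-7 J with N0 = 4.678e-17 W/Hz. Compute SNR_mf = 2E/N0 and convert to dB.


SNR_lin = 2 * 7.969e-7 / 4.678e-17 = 3.407e10
SNR_dB = 10*log10(3.407e10) = 105.3 dB

105.3 dB


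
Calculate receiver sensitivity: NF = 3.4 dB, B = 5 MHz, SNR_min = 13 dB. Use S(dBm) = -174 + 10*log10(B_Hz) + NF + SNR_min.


10*log10(5000000.0) = 66.99
S = -174 + 66.99 + 3.4 + 13 = -90.6 dBm

-90.6 dBm


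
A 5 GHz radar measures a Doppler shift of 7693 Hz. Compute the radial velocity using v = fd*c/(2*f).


v = 7693 * 3e8 / (2 * 5000000000.0) = 230.8 m/s

230.8 m/s


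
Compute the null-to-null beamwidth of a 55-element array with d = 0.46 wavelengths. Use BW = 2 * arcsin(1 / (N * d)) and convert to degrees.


1/(N*d) = 1/(55*0.46) = 0.039526
BW = 2*arcsin(0.039526) = 4.5 degrees

4.5 degrees


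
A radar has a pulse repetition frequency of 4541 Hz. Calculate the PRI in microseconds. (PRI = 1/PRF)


PRI = 1/4541 = 0.0002202158 s = 220.2 us

220.2 us


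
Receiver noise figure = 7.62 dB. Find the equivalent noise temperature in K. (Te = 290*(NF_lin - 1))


NF_lin = 10^(7.62/10) = 5.78096
Te = 290 * (5.78096 - 1) = 1386.5 K

1386.5 K


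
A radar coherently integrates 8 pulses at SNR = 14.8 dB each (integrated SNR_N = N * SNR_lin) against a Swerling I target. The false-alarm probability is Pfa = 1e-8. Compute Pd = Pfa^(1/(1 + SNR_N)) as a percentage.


SNR_lin = 10^(14.8/10) = 30.19952
SNR_N = 8 * 30.19952 = 241.59616
1/(1 + SNR_N) = 1/242.59616 = 0.0041221
Pd = (1e-8)^0.0041221 = 0.92688
Pd = 92.7%

92.7%


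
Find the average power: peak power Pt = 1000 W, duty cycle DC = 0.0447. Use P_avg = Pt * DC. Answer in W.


P_avg = 1000 * 0.0447 = 44.7 W

44.7 W


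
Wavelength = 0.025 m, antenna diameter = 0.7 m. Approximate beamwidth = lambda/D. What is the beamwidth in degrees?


BW_rad = 0.025 / 0.7 = 0.035714
BW_deg = 2.05 degrees

2.05 degrees


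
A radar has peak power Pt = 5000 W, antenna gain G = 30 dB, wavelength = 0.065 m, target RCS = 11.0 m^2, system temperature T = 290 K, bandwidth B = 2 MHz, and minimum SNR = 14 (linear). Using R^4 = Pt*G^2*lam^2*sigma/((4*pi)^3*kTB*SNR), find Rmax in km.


G_lin = 10^(30/10) = 1000.0
R^4 = 5000 * 1000.0^2 * 0.065^2 * 11.0 / ((4*pi)^3 * 1.38e-23 * 290 * 2000000.0 * 14)
R^4 = 1.04502e18 m^4
R_max = (1.04502e18)^(1/4) = 31972.8 m = 32.0 km

32.0 km


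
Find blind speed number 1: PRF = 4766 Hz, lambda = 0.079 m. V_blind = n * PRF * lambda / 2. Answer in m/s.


V_blind = 1 * 4766 * 0.079 / 2 = 188.3 m/s

188.3 m/s


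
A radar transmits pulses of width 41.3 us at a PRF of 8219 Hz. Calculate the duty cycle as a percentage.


DC = 41.3e-6 * 8219 * 100 = 33.94%

33.94%


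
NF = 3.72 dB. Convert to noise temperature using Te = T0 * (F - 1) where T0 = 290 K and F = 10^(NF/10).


NF_lin = 10^(3.72/10) = 2.355049
Te = 290 * (2.355049 - 1) = 393.0 K

393.0 K


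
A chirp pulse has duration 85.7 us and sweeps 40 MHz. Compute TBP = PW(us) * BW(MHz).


TBP = 85.7 * 40 = 3428.0

3428.0


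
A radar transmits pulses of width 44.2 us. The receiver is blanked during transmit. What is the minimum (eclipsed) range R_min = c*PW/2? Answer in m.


R_min = 3e8 * 44.2e-6 / 2 = 6630.0 m

6630.0 m


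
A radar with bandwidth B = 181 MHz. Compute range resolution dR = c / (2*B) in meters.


dR = 3e8 / (2 * 181000000.0) = 0.83 m

0.83 m


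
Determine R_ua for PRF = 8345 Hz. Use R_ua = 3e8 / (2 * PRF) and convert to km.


R_ua = 3e8 / (2 * 8345) = 17974.8 m = 18.0 km

18.0 km


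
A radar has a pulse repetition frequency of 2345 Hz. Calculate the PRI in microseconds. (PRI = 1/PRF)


PRI = 1/2345 = 0.0004264392 s = 426.4 us

426.4 us


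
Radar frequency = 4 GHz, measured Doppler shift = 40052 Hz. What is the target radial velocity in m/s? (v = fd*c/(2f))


v = 40052 * 3e8 / (2 * 4000000000.0) = 1502.0 m/s

1502.0 m/s


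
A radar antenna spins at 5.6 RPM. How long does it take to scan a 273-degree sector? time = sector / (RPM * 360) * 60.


t = 273 / (5.6 * 360) * 60 = 8.13 s

8.13 s


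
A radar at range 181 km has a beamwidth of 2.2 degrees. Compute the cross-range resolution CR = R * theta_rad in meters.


BW_rad = 0.038397244
CR = 181000 * 0.038397244 = 6949.9 m

6949.9 m


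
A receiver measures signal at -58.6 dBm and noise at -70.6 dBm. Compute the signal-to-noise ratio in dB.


SNR = -58.6 - (-70.6) = 12.0 dB

12.0 dB


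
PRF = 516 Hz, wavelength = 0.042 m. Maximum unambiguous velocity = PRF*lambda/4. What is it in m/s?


V_ua = 516 * 0.042 / 4 = 5.4 m/s

5.4 m/s


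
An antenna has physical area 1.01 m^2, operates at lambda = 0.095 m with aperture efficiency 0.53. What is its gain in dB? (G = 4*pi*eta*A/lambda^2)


G_linear = 4*pi*0.53*1.01/0.095^2 = 745.35
G_dB = 10*log10(745.35) = 28.7 dB

28.7 dB


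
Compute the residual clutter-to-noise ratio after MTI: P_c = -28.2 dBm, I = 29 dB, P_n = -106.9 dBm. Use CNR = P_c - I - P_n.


CNR = -28.2 - 29 - (-106.9) = 49.7 dB

49.7 dB


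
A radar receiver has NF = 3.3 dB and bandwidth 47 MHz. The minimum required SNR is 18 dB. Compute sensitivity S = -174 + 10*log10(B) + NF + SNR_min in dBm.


10*log10(47000000.0) = 76.72
S = -174 + 76.72 + 3.3 + 18 = -76.0 dBm

-76.0 dBm


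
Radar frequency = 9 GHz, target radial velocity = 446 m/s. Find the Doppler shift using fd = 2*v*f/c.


fd = 2 * 446 * 9000000000.0 / 3e8 = 26760.0 Hz

26760.0 Hz


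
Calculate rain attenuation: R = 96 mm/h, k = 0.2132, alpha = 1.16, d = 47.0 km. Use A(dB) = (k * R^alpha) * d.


gamma = 0.2132 * 96^1.16 = 42.483651 dB/km
A = 42.483651 * 47.0 = 1996.73 dB

1996.73 dB


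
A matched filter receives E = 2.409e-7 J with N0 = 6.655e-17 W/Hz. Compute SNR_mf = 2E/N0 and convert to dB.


SNR_lin = 2 * 2.409e-7 / 6.655e-17 = 7.24e9
SNR_dB = 10*log10(7.24e9) = 98.6 dB

98.6 dB


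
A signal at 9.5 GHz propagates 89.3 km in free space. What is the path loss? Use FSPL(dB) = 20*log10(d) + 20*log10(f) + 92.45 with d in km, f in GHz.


20*log10(89.3) = 39.02
20*log10(9.5) = 19.55
FSPL = 151.0 dB

151.0 dB


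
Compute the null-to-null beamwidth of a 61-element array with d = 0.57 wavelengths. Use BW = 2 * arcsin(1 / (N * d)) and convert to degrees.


1/(N*d) = 1/(61*0.57) = 0.02876
BW = 2*arcsin(0.02876) = 3.3 degrees

3.3 degrees


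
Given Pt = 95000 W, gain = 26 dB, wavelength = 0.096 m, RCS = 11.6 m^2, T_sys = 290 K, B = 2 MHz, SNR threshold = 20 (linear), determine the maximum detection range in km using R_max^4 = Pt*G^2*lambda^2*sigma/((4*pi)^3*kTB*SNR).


G_lin = 10^(26/10) = 398.107171
R^4 = 95000 * 398.107171^2 * 0.096^2 * 11.6 / ((4*pi)^3 * 1.38e-23 * 290 * 2000000.0 * 20)
R^4 = 5.06708e18 m^4
R_max = (5.06708e18)^(1/4) = 47444.9 m = 47.4 km

47.4 km


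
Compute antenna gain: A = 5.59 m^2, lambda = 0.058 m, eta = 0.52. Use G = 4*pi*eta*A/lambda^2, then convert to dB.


G_linear = 4*pi*0.52*5.59/0.058^2 = 10858.48
G_dB = 10*log10(10858.48) = 40.4 dB

40.4 dB


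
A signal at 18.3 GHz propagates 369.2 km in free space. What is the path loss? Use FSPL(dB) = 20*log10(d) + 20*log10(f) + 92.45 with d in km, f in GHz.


20*log10(369.2) = 51.35
20*log10(18.3) = 25.25
FSPL = 169.0 dB

169.0 dB


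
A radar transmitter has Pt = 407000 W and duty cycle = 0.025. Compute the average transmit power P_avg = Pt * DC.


P_avg = 407000 * 0.025 = 10175.0 W

10175.0 W


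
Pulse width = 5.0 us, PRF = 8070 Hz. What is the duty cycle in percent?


DC = 5.0e-6 * 8070 * 100 = 4.04%

4.04%


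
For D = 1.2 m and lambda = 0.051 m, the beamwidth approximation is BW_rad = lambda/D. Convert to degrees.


BW_rad = 0.051 / 1.2 = 0.0425
BW_deg = 2.44 degrees

2.44 degrees


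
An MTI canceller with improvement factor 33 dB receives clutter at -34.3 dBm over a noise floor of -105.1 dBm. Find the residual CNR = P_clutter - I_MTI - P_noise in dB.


CNR = -34.3 - 33 - (-105.1) = 37.8 dB

37.8 dB


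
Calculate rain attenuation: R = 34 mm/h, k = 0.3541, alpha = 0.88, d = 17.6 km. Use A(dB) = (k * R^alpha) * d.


gamma = 0.3541 * 34^0.88 = 7.885466 dB/km
A = 7.885466 * 17.6 = 138.78 dB

138.78 dB


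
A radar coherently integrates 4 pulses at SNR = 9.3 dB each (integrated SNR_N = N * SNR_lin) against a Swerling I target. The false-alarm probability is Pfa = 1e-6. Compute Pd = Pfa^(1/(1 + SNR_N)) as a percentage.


SNR_lin = 10^(9.3/10) = 8.51138
SNR_N = 4 * 8.51138 = 34.04552
1/(1 + SNR_N) = 1/35.04552 = 0.0285343
Pd = (1e-6)^0.0285343 = 0.67421
Pd = 67.4%

67.4%


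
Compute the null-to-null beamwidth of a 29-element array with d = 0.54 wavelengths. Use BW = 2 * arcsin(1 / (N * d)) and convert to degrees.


1/(N*d) = 1/(29*0.54) = 0.063857
BW = 2*arcsin(0.063857) = 7.3 degrees

7.3 degrees


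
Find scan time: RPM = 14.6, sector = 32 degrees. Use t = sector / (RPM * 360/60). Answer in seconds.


t = 32 / (14.6 * 360) * 60 = 0.37 s

0.37 s


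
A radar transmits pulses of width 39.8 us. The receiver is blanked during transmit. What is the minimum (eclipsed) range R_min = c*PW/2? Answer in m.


R_min = 3e8 * 39.8e-6 / 2 = 5970.0 m

5970.0 m


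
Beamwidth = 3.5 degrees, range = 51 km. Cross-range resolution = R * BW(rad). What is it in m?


BW_rad = 0.061086524
CR = 51000 * 0.061086524 = 3115.4 m

3115.4 m


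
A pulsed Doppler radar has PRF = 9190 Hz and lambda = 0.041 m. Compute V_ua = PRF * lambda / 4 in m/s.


V_ua = 9190 * 0.041 / 4 = 94.2 m/s

94.2 m/s


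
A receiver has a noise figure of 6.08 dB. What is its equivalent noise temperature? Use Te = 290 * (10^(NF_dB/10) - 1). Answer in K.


NF_lin = 10^(6.08/10) = 4.055085
Te = 290 * (4.055085 - 1) = 886.0 K

886.0 K


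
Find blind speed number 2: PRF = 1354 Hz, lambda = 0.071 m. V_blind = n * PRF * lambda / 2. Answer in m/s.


V_blind = 2 * 1354 * 0.071 / 2 = 96.1 m/s

96.1 m/s


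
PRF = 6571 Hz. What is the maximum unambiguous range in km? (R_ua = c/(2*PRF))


R_ua = 3e8 / (2 * 6571) = 22827.6 m = 22.8 km

22.8 km


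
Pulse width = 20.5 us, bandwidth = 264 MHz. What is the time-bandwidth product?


TBP = 20.5 * 264 = 5412.0

5412.0


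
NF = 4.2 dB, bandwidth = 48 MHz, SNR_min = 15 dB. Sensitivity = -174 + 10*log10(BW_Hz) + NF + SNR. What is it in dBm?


10*log10(48000000.0) = 76.81
S = -174 + 76.81 + 4.2 + 15 = -78.0 dBm

-78.0 dBm


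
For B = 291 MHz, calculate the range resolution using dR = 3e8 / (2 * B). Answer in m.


dR = 3e8 / (2 * 291000000.0) = 0.52 m

0.52 m


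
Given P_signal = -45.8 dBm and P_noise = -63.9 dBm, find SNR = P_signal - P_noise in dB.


SNR = -45.8 - (-63.9) = 18.1 dB

18.1 dB


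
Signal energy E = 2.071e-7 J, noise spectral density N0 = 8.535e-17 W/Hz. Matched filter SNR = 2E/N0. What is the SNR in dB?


SNR_lin = 2 * 2.071e-7 / 8.535e-17 = 4.853e9
SNR_dB = 10*log10(4.853e9) = 96.9 dB

96.9 dB


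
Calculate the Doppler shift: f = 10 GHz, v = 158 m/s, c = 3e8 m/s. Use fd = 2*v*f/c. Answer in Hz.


fd = 2 * 158 * 10000000000.0 / 3e8 = 10533.3 Hz

10533.3 Hz


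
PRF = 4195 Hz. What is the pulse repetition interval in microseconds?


PRI = 1/4195 = 0.000238379 s = 238.4 us

238.4 us


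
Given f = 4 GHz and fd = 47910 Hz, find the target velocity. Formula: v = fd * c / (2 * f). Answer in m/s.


v = 47910 * 3e8 / (2 * 4000000000.0) = 1796.6 m/s

1796.6 m/s


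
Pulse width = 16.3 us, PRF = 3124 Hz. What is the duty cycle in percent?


DC = 16.3e-6 * 3124 * 100 = 5.09%

5.09%


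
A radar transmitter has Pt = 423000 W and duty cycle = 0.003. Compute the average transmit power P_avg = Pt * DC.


P_avg = 423000 * 0.003 = 1269.0 W

1269.0 W


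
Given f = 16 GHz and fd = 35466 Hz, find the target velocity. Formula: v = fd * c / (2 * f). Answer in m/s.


v = 35466 * 3e8 / (2 * 16000000000.0) = 332.5 m/s

332.5 m/s


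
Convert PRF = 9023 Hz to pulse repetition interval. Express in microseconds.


PRI = 1/9023 = 0.0001108279 s = 110.8 us

110.8 us


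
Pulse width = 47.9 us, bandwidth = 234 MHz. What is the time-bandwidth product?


TBP = 47.9 * 234 = 11208.6

11208.6


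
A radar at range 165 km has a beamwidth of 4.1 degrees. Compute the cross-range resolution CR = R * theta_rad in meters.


BW_rad = 0.071558499
CR = 165000 * 0.071558499 = 11807.2 m

11807.2 m


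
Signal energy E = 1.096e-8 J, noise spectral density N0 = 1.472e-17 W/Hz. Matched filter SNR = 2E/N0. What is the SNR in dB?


SNR_lin = 2 * 1.096e-8 / 1.472e-17 = 1.489e9
SNR_dB = 10*log10(1.489e9) = 91.7 dB

91.7 dB


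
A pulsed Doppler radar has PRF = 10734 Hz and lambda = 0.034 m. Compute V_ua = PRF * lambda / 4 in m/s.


V_ua = 10734 * 0.034 / 4 = 91.2 m/s

91.2 m/s


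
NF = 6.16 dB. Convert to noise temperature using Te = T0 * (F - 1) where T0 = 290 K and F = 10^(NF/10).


NF_lin = 10^(6.16/10) = 4.130475
Te = 290 * (4.130475 - 1) = 907.8 K

907.8 K


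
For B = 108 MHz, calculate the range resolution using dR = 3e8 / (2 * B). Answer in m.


dR = 3e8 / (2 * 108000000.0) = 1.39 m

1.39 m


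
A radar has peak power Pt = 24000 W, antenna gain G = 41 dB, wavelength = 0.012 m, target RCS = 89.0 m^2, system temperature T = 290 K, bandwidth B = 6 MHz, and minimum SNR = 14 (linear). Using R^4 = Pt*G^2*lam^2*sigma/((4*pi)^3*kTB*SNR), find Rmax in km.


G_lin = 10^(41/10) = 12589.254118
R^4 = 24000 * 12589.254118^2 * 0.012^2 * 89.0 / ((4*pi)^3 * 1.38e-23 * 290 * 6000000.0 * 14)
R^4 = 7.30765e19 m^4
R_max = (7.30765e19)^(1/4) = 92458.0 m = 92.5 km

92.5 km


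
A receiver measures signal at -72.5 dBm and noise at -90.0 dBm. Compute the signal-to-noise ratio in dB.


SNR = -72.5 - (-90.0) = 17.5 dB

17.5 dB


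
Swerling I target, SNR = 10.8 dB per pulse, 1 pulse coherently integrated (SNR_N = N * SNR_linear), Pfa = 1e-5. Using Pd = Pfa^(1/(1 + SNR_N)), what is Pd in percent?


SNR_lin = 10^(10.8/10) = 12.02264
SNR_N = 1 * 12.02264 = 12.02264
1/(1 + SNR_N) = 1/13.02264 = 0.0767893
Pd = (1e-5)^0.0767893 = 0.4131
Pd = 41.3%

41.3%
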